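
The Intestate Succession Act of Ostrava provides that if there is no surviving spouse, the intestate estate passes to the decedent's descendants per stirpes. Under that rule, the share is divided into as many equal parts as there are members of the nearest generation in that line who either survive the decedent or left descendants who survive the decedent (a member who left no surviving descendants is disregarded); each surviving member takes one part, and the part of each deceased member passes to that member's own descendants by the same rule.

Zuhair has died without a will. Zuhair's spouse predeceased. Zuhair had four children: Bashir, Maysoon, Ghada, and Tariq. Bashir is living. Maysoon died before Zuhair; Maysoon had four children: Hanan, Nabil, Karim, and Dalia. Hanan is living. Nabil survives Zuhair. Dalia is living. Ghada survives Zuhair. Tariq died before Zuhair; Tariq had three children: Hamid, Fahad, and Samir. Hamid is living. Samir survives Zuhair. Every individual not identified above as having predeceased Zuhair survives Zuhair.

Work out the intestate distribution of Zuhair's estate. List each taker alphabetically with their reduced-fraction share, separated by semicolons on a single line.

Bashir 1/4; Dalia 1/16; Fahad 1/12; Ghada 1/4; Hamid 1/12; Hanan 1/16; Karim 1/16; Nabil 1/16; Samir 1/12

There is no surviving spouse, so the entire estate passes to Zuhair's descendants per stirpes.
The estate is divided into 4 equal shares of 1/4 among Bashir, Maysoon, Ghada, Tariq.
Bashir is living and takes 1/4.
Maysoon predeceased; the 1/4 allotted to Maysoon's branch passes to Maysoon's issue by representation.
The 1/4 is divided into 4 equal shares of 1/16 among Hanan, Nabil, Karim, Dalia.
Hanan is living and takes 1/16.
Nabil is living and takes 1/16.
Karim is living and takes 1/16.
Dalia is living and takes 1/16.
Ghada is living and takes 1/4.
Tariq predeceased; the 1/4 allotted to Tariq's branch passes to Tariq's issue by representation.
The 1/4 is divided into 3 equal shares of 1/12 among Hamid, Fahad, Samir.
Hamid is living and takes 1/12.
Fahad is living and takes 1/12.
Samir is living and takes 1/12.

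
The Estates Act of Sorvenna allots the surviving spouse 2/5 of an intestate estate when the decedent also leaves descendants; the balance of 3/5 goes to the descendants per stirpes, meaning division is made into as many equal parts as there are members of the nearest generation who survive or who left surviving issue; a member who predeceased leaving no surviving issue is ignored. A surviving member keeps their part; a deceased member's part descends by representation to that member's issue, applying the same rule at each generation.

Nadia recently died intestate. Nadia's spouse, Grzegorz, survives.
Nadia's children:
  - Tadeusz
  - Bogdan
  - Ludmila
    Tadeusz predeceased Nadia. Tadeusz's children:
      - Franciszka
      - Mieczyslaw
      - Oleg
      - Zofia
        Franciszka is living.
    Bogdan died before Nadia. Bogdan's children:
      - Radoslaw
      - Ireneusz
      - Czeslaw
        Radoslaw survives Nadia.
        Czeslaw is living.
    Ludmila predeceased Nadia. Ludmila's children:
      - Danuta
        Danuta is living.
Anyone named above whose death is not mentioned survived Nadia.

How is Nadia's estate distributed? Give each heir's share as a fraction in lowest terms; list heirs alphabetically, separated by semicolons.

Grzegorz, as surviving spouse, takes 2/5.
The remaining 3/5 passes to Nadia's descendants per stirpes.
The 3/5 is divided into 3 equal shares of 1/5 among Tadeusz, Bogdan, Ludmila.
Tadeusz predeceased; the 1/5 allotted to Tadeusz's branch passes to Tadeusz's issue by representation.
The 1/5 is divided into 4 equal shares of 1/20 among Franciszka, Mieczyslaw, Oleg, Zofia.
Franciszka is living and takes 1/20.
Mieczyslaw is living and takes 1/20.
Oleg is living and takes 1/20.
Zofia is living and takes 1/20.
Bogdan predeceased; the 1/5 allotted to Bogdan's branch passes to Bogdan's issue by representation.
The 1/5 is divided into 3 equal shares of 1/15 among Radoslaw, Ireneusz, Czeslaw.
Radoslaw is living and takes 1/15.
Ireneusz is living and takes 1/15.
Czeslaw is living and takes 1/15.
Ludmila predeceased; the 1/5 allotted to Ludmila's branch passes to Ludmila's issue by representation.
Danuta is the sole taker at this level and receives the full 1/5.

Czeslaw 1/15; Danuta 1/5; Franciszka 1/20; Grzegorz 2/5; Ireneusz 1/15; Mieczyslaw 1/20; Oleg 1/20; Radoslaw 1/15; Zofia 1/20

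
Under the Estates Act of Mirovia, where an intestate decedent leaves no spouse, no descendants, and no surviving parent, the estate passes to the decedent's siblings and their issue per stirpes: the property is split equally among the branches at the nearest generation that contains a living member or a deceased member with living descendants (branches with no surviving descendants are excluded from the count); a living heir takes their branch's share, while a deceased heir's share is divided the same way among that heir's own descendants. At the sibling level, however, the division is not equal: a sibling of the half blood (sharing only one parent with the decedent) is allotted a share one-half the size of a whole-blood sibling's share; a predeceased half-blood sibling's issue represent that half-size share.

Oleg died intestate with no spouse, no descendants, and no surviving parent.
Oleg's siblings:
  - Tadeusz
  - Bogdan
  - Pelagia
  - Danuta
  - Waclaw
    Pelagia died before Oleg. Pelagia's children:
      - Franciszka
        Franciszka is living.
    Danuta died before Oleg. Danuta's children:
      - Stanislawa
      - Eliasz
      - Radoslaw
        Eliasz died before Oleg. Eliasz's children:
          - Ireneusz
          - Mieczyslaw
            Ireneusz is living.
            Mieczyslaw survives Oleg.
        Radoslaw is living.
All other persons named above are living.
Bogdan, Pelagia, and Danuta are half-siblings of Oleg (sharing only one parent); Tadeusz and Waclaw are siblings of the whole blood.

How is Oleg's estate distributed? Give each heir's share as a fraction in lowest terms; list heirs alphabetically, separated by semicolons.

No spouse, descendants, or parent survives, so the estate passes to Oleg's siblings per stirpes.
Half-blood siblings count for one-half the weight of whole-blood siblings at the initial division.
Dividing 1 in proportion to weights (total weight 7/2): Tadeusz (weight 1) → 2/7; Bogdan (weight 1/2) → 1/7; Pelagia (weight 1/2) → 1/7; Danuta (weight 1/2) → 1/7; Waclaw (weight 1) → 2/7.
Tadeusz is living and takes 2/7.
Bogdan is living and takes 1/7.
Pelagia predeceased; the 1/7 allotted to Pelagia's branch passes to Pelagia's issue by representation.
Franciszka is the sole taker at this level and receives the full 1/7.
Danuta predeceased; the 1/7 allotted to Danuta's branch passes to Danuta's issue by representation.
The 1/7 is divided into 3 equal shares of 1/21 among Stanislawa, Eliasz, Radoslaw.
Stanislawa is living and takes 1/21.
Eliasz predeceased; the 1/21 allotted to Eliasz's branch passes to Eliasz's issue by representation.
The 1/21 is divided into 2 equal shares of 1/42 among Ireneusz, Mieczyslaw.
Ireneusz is living and takes 1/42.
Mieczyslaw is living and takes 1/42.
Radoslaw is living and takes 1/21.
Waclaw is living and takes 2/7.

Bogdan 1/7; Franciszka 1/7; Ireneusz 1/42; Mieczyslaw 1/42; Radoslaw 1/21; Stanislawa 1/21; Tadeusz 2/7; Waclaw 2/7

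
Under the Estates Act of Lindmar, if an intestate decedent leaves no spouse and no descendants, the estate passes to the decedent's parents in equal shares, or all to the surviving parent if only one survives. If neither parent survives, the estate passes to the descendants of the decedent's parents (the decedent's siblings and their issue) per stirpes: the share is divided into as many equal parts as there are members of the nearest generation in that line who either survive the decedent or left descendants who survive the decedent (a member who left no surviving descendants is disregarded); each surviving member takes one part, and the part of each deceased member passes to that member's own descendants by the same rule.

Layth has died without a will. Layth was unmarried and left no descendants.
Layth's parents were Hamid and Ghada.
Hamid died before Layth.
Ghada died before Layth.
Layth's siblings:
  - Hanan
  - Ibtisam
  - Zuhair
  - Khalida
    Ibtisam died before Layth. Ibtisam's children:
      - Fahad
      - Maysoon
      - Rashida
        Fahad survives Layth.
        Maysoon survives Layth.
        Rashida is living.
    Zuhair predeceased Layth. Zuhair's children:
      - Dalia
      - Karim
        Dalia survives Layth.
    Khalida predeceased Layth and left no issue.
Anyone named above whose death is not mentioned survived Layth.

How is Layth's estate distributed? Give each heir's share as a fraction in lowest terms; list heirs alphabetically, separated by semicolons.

Neither parent survives and there are no descendants, so the estate passes to Layth's siblings and their issue per stirpes.
Khalida left no surviving issue, so that branch lapses and is disregarded.
The estate is divided into 3 equal shares of 1/3 among Hanan, Ibtisam, Zuhair.
Hanan is living and takes 1/3.
Ibtisam predeceased; the 1/3 allotted to Ibtisam's branch passes to Ibtisam's issue by representation.
The 1/3 is divided into 3 equal shares of 1/9 among Fahad, Maysoon, Rashida.
Fahad is living and takes 1/9.
Maysoon is living and takes 1/9.
Rashida is living and takes 1/9.
Zuhair predeceased; the 1/3 allotted to Zuhair's branch passes to Zuhair's issue by representation.
The 1/3 is divided into 2 equal shares of 1/6 among Dalia, Karim.
Dalia is living and takes 1/6.
Karim is living and takes 1/6.

Dalia 1/6; Fahad 1/9; Hanan 1/3; Karim 1/6; Maysoon 1/9; Rashida 1/9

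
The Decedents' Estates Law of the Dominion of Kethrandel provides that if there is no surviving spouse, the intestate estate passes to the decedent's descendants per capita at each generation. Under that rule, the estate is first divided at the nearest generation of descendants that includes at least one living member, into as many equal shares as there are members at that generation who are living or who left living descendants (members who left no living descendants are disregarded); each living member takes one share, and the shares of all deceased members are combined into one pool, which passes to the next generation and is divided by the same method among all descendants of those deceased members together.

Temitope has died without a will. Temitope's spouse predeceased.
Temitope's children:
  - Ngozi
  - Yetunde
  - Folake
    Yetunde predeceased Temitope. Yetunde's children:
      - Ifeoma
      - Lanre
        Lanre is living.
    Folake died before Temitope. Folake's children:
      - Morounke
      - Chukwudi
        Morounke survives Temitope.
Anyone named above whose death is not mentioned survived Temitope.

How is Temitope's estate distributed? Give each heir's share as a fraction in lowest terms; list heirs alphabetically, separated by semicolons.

Chukwudi 1/6; Ifeoma 1/6; Lanre 1/6; Morounke 1/6; Ngozi 1/3

There is no surviving spouse, so the entire estate passes to Temitope's descendants per capita at each generation.
At generation 1 (Ngozi, Yetunde, Folake) there are 3 shares of (1)/3 = 1/3 each.
Living: Ngozi — each takes 1/3.
Deceased: Yetunde and Folake. Their combined 2/3 is pooled and carried to generation 2.
At generation 2 (Ifeoma, Lanre, Morounke, Chukwudi) there are 4 shares of (2/3)/4 = 1/6 each.
Living: Ifeoma, Lanre, Morounke, and Chukwudi — each takes 1/6.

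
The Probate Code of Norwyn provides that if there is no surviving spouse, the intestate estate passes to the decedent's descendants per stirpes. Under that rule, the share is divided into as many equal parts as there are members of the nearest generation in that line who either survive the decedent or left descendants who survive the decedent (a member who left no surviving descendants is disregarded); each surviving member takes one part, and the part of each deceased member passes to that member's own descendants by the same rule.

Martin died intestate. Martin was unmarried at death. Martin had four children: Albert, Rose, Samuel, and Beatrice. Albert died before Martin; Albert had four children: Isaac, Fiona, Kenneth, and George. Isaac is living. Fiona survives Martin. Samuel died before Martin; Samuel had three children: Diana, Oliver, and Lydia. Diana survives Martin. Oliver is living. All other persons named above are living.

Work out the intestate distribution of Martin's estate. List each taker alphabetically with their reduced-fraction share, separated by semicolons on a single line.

Beatrice 1/4; Diana 1/12; Fiona 1/16; George 1/16; Isaac 1/16; Kenneth 1/16; Lydia 1/12; Oliver 1/12; Rose 1/4

There is no surviving spouse, so the entire estate passes to Martin's descendants per stirpes.
The estate is divided into 4 equal shares of 1/4 among Albert, Rose, Samuel, Beatrice.
Albert predeceased; the 1/4 allotted to Albert's branch passes to Albert's issue by representation.
The 1/4 is divided into 4 equal shares of 1/16 among Isaac, Fiona, Kenneth, George.
Isaac is living and takes 1/16.
Fiona is living and takes 1/16.
Kenneth is living and takes 1/16.
George is living and takes 1/16.
Rose is living and takes 1/4.
Samuel predeceased; the 1/4 allotted to Samuel's branch passes to Samuel's issue by representation.
The 1/4 is divided into 3 equal shares of 1/12 among Diana, Oliver, Lydia.
Diana is living and takes 1/12.
Oliver is living and takes 1/12.
Lydia is living and takes 1/12.
Beatrice is living and takes 1/4.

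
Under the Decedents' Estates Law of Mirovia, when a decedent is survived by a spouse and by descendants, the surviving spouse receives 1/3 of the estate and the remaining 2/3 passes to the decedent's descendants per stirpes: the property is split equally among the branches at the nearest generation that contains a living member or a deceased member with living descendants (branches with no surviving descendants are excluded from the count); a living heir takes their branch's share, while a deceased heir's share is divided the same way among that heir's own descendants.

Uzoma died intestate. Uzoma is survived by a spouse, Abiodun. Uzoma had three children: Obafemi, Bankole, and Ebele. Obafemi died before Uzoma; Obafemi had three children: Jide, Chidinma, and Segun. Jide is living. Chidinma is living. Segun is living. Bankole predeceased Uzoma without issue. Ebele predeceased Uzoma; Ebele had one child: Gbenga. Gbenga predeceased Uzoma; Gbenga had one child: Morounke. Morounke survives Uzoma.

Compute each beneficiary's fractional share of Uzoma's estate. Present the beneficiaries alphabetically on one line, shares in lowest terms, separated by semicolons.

Abiodun, as surviving spouse, takes 1/3.
The remaining 2/3 passes to Uzoma's descendants per stirpes.
Bankole left no surviving issue, so that branch lapses and is disregarded.
The 2/3 is divided into 2 equal shares of 1/3 among Obafemi, Ebele.
Obafemi predeceased; the 1/3 allotted to Obafemi's branch passes to Obafemi's issue by representation.
The 1/3 is divided into 3 equal shares of 1/9 among Jide, Chidinma, Segun.
Jide is living and takes 1/9.
Chidinma is living and takes 1/9.
Segun is living and takes 1/9.
Ebele predeceased; the 1/3 allotted to Ebele's branch passes to Ebele's issue by representation.
Gbenga's line is the sole branch at this level, so the full 1/3 passes to Gbenga's issue by representation.
Morounke is the sole taker at this level and receives the full 1/3.

Abiodun 1/3; Chidinma 1/9; Jide 1/9; Morounke 1/3; Segun 1/9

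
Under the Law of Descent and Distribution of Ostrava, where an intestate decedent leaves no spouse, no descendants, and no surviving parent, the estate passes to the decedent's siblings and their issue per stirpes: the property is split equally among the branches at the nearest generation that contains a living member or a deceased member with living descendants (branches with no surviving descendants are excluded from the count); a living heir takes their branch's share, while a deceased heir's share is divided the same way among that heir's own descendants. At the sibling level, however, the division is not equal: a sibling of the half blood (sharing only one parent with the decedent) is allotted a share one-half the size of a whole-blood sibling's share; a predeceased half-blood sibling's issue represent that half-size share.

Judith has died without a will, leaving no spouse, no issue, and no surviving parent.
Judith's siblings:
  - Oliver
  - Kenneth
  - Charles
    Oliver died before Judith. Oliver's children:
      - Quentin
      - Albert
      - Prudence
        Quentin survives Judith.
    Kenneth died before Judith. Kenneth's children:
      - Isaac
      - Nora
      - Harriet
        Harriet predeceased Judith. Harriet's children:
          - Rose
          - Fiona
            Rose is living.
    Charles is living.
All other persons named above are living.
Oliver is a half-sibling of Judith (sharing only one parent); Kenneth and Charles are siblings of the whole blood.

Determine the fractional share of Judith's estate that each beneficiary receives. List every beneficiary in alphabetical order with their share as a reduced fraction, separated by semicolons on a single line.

No spouse, descendants, or parent survives, so the estate passes to Judith's siblings per stirpes.
Half-blood siblings count for one-half the weight of whole-blood siblings at the initial division.
Dividing 1 in proportion to weights (total weight 5/2): Oliver (weight 1/2) → 1/5; Kenneth (weight 1) → 2/5; Charles (weight 1) → 2/5.
Oliver predeceased; the 1/5 allotted to Oliver's branch passes to Oliver's issue by representation.
The 1/5 is divided into 3 equal shares of 1/15 among Quentin, Albert, Prudence.
Quentin is living and takes 1/15.
Albert is living and takes 1/15.
Prudence is living and takes 1/15.
Kenneth predeceased; the 2/5 allotted to Kenneth's branch passes to Kenneth's issue by representation.
The 2/5 is divided into 3 equal shares of 2/15 among Isaac, Nora, Harriet.
Isaac is living and takes 2/15.
Nora is living and takes 2/15.
Harriet predeceased; the 2/15 allotted to Harriet's branch passes to Harriet's issue by representation.
The 2/15 is divided into 2 equal shares of 1/15 among Rose, Fiona.
Rose is living and takes 1/15.
Fiona is living and takes 1/15.
Charles is living and takes 2/5.

Albert 1/15; Charles 2/5; Fiona 1/15; Isaac 2/15; Nora 2/15; Prudence 1/15; Quentin 1/15; Rose 1/15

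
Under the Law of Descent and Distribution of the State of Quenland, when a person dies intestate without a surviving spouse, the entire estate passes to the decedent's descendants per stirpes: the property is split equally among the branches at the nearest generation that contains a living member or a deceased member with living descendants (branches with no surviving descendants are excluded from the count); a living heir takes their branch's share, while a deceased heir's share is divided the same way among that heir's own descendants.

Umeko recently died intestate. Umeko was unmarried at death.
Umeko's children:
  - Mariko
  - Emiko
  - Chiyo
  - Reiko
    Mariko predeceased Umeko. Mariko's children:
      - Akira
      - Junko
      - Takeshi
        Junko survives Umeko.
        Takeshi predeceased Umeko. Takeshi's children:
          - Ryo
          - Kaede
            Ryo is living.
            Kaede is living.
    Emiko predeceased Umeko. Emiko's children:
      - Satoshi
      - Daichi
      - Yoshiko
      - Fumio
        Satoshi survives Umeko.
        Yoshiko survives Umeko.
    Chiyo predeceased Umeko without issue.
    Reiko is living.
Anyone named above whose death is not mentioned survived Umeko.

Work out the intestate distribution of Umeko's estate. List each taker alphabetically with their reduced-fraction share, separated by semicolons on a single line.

There is no surviving spouse, so the entire estate passes to Umeko's descendants per stirpes.
Chiyo left no surviving issue, so that branch lapses and is disregarded.
The estate is divided into 3 equal shares of 1/3 among Mariko, Emiko, Reiko.
Mariko predeceased; the 1/3 allotted to Mariko's branch passes to Mariko's issue by representation.
The 1/3 is divided into 3 equal shares of 1/9 among Akira, Junko, Takeshi.
Akira is living and takes 1/9.
Junko is living and takes 1/9.
Takeshi predeceased; the 1/9 allotted to Takeshi's branch passes to Takeshi's issue by representation.
The 1/9 is divided into 2 equal shares of 1/18 among Ryo, Kaede.
Ryo is living and takes 1/18.
Kaede is living and takes 1/18.
Emiko predeceased; the 1/3 allotted to Emiko's branch passes to Emiko's issue by representation.
The 1/3 is divided into 4 equal shares of 1/12 among Satoshi, Daichi, Yoshiko, Fumio.
Satoshi is living and takes 1/12.
Daichi is living and takes 1/12.
Yoshiko is living and takes 1/12.
Fumio is living and takes 1/12.
Reiko is living and takes 1/3.

Akira 1/9; Daichi 1/12; Fumio 1/12; Junko 1/9; Kaede 1/18; Reiko 1/3; Ryo 1/18; Satoshi 1/12; Yoshiko 1/12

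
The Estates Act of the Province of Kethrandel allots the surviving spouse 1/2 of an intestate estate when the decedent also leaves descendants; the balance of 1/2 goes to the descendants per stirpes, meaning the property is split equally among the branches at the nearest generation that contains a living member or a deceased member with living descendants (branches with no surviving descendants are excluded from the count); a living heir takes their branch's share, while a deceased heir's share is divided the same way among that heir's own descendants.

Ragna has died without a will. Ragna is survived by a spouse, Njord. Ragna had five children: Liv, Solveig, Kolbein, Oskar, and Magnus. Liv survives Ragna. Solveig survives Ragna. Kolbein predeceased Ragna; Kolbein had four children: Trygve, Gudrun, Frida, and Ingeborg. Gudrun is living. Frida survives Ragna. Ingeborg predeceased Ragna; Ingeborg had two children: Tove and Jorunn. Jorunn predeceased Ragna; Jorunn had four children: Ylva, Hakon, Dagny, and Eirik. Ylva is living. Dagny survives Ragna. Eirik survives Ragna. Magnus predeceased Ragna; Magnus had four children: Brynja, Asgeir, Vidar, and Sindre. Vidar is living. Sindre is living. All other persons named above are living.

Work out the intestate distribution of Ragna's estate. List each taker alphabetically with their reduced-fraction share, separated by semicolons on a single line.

Njord, as surviving spouse, takes 1/2.
The remaining 1/2 passes to Ragna's descendants per stirpes.
The 1/2 is divided into 5 equal shares of 1/10 among Liv, Solveig, Kolbein, Oskar, Magnus.
Liv is living and takes 1/10.
Solveig is living and takes 1/10.
Kolbein predeceased; the 1/10 allotted to Kolbein's branch passes to Kolbein's issue by representation.
The 1/10 is divided into 4 equal shares of 1/40 among Trygve, Gudrun, Frida, Ingeborg.
Trygve is living and takes 1/40.
Gudrun is living and takes 1/40.
Frida is living and takes 1/40.
Ingeborg predeceased; the 1/40 allotted to Ingeborg's branch passes to Ingeborg's issue by representation.
The 1/40 is divided into 2 equal shares of 1/80 among Tove, Jorunn.
Tove is living and takes 1/80.
Jorunn predeceased; the 1/80 allotted to Jorunn's branch passes to Jorunn's issue by representation.
The 1/80 is divided into 4 equal shares of 1/320 among Ylva, Hakon, Dagny, Eirik.
Ylva is living and takes 1/320.
Hakon is living and takes 1/320.
Dagny is living and takes 1/320.
Eirik is living and takes 1/320.
Oskar is living and takes 1/10.
Magnus predeceased; the 1/10 allotted to Magnus's branch passes to Magnus's issue by representation.
The 1/10 is divided into 4 equal shares of 1/40 among Brynja, Asgeir, Vidar, Sindre.
Brynja is living and takes 1/40.
Asgeir is living and takes 1/40.
Vidar is living and takes 1/40.
Sindre is living and takes 1/40.

Asgeir 1/40; Brynja 1/40; Dagny 1/320; Eirik 1/320; Frida 1/40; Gudrun 1/40; Hakon 1/320; Liv 1/10; Njord 1/2; Oskar 1/10; Sindre 1/40; Solveig 1/10; Tove 1/80; Trygve 1/40; Vidar 1/40; Ylva 1/320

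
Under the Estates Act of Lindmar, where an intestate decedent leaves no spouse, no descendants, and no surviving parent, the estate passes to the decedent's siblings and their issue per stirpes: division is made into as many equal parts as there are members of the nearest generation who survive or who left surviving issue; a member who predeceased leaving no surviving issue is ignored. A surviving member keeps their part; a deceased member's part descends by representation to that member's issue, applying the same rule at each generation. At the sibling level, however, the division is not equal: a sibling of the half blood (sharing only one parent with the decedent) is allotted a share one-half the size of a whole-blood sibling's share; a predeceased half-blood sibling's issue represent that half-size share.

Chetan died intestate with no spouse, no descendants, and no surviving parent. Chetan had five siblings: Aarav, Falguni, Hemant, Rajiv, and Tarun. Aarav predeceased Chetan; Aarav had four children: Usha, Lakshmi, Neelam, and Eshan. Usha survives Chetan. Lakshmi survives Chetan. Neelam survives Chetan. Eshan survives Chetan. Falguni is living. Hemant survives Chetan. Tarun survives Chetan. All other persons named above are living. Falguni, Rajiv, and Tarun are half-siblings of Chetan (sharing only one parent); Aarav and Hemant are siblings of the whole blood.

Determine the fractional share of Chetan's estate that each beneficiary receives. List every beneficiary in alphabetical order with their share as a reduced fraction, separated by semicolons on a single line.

No spouse, descendants, or parent survives, so the estate passes to Chetan's siblings per stirpes.
Half-blood siblings count for one-half the weight of whole-blood siblings at the initial division.
Dividing 1 in proportion to weights (total weight 7/2): Aarav (weight 1) → 2/7; Falguni (weight 1/2) → 1/7; Hemant (weight 1) → 2/7; Rajiv (weight 1/2) → 1/7; Tarun (weight 1/2) → 1/7.
Aarav predeceased; the 2/7 allotted to Aarav's branch passes to Aarav's issue by representation.
The 2/7 is divided into 4 equal shares of 1/14 among Usha, Lakshmi, Neelam, Eshan.
Usha is living and takes 1/14.
Lakshmi is living and takes 1/14.
Neelam is living and takes 1/14.
Eshan is living and takes 1/14.
Falguni is living and takes 1/7.
Hemant is living and takes 2/7.
Rajiv is living and takes 1/7.
Tarun is living and takes 1/7.

Eshan 1/14; Falguni 1/7; Hemant 2/7; Lakshmi 1/14; Neelam 1/14; Rajiv 1/7; Tarun 1/7; Usha 1/14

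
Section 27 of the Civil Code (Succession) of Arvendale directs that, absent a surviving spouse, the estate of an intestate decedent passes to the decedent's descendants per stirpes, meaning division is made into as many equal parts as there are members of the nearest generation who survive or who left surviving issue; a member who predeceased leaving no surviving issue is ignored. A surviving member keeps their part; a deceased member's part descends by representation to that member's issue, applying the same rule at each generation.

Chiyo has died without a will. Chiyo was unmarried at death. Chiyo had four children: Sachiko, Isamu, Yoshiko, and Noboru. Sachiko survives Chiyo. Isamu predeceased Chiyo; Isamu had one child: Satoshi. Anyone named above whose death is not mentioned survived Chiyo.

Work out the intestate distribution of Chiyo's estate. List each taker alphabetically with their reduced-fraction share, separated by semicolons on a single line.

Noboru 1/4; Sachiko 1/4; Satoshi 1/4; Yoshiko 1/4

There is no surviving spouse, so the entire estate passes to Chiyo's descendants per stirpes.
The estate is divided into 4 equal shares of 1/4 among Sachiko, Isamu, Yoshiko, Noboru.
Sachiko is living and takes 1/4.
Isamu predeceased; the 1/4 allotted to Isamu's branch passes to Isamu's issue by representation.
Satoshi is the sole taker at this level and receives the full 1/4.
Yoshiko is living and takes 1/4.
Noboru is living and takes 1/4.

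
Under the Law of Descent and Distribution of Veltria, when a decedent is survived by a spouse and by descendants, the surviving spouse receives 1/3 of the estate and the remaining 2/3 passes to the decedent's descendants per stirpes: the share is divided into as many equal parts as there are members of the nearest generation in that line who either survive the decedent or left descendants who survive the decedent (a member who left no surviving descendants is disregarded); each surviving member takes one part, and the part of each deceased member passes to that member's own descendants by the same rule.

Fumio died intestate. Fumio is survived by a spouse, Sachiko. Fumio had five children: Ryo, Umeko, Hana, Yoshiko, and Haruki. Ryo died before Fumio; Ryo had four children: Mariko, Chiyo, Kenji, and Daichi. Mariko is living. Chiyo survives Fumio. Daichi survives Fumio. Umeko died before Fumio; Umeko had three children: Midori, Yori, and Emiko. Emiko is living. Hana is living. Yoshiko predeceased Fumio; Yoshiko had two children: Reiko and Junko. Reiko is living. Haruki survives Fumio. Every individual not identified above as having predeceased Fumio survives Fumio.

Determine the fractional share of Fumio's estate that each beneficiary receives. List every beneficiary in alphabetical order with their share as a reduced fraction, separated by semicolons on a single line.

Sachiko, as surviving spouse, takes 1/3.
The remaining 2/3 passes to Fumio's descendants per stirpes.
The 2/3 is divided into 5 equal shares of 2/15 among Ryo, Umeko, Hana, Yoshiko, Haruki.
Ryo predeceased; the 2/15 allotted to Ryo's branch passes to Ryo's issue by representation.
The 2/15 is divided into 4 equal shares of 1/30 among Mariko, Chiyo, Kenji, Daichi.
Mariko is living and takes 1/30.
Chiyo is living and takes 1/30.
Kenji is living and takes 1/30.
Daichi is living and takes 1/30.
Umeko predeceased; the 2/15 allotted to Umeko's branch passes to Umeko's issue by representation.
The 2/15 is divided into 3 equal shares of 2/45 among Midori, Yori, Emiko.
Midori is living and takes 2/45.
Yori is living and takes 2/45.
Emiko is living and takes 2/45.
Hana is living and takes 2/15.
Yoshiko predeceased; the 2/15 allotted to Yoshiko's branch passes to Yoshiko's issue by representation.
The 2/15 is divided into 2 equal shares of 1/15 among Reiko, Junko.
Reiko is living and takes 1/15.
Junko is living and takes 1/15.
Haruki is living and takes 2/15.

Chiyo 1/30; Daichi 1/30; Emiko 2/45; Hana 2/15; Haruki 2/15; Junko 1/15; Kenji 1/30; Mariko 1/30; Midori 2/45; Reiko 1/15; Sachiko 1/3; Yori 2/45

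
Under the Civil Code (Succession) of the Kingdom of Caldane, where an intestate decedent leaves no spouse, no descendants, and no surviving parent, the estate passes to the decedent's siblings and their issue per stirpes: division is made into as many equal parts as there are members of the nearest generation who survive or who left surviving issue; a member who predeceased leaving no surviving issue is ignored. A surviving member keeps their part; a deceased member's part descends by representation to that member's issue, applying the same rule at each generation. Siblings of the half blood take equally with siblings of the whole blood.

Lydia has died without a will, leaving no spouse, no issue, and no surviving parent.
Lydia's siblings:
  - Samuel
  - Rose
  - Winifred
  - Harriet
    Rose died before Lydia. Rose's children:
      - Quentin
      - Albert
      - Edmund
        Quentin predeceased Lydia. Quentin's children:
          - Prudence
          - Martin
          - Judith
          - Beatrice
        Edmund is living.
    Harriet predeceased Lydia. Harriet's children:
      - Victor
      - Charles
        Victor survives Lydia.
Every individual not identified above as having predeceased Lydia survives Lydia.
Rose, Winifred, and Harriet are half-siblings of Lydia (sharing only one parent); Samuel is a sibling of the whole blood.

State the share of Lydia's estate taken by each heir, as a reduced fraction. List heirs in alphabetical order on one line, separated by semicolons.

No spouse, descendants, or parent survives, so the estate passes to Lydia's siblings per stirpes.
Half-blood and whole-blood siblings take equally under the stated rule.
The estate is divided into 4 equal shares of 1/4 among Samuel, Rose, Winifred, Harriet.
Samuel is living and takes 1/4.
Rose predeceased; the 1/4 allotted to Rose's branch passes to Rose's issue by representation.
The 1/4 is divided into 3 equal shares of 1/12 among Quentin, Albert, Edmund.
Quentin predeceased; the 1/12 allotted to Quentin's branch passes to Quentin's issue by representation.
The 1/12 is divided into 4 equal shares of 1/48 among Prudence, Martin, Judith, Beatrice.
Prudence is living and takes 1/48.
Martin is living and takes 1/48.
Judith is living and takes 1/48.
Beatrice is living and takes 1/48.
Albert is living and takes 1/12.
Edmund is living and takes 1/12.
Winifred is living and takes 1/4.
Harriet predeceased; the 1/4 allotted to Harriet's branch passes to Harriet's issue by representation.
The 1/4 is divided into 2 equal shares of 1/8 among Victor, Charles.
Victor is living and takes 1/8.
Charles is living and takes 1/8.

Albert 1/12; Beatrice 1/48; Charles 1/8; Edmund 1/12; Judith 1/48; Martin 1/48; Prudence 1/48; Samuel 1/4; Victor 1/8; Winifred 1/4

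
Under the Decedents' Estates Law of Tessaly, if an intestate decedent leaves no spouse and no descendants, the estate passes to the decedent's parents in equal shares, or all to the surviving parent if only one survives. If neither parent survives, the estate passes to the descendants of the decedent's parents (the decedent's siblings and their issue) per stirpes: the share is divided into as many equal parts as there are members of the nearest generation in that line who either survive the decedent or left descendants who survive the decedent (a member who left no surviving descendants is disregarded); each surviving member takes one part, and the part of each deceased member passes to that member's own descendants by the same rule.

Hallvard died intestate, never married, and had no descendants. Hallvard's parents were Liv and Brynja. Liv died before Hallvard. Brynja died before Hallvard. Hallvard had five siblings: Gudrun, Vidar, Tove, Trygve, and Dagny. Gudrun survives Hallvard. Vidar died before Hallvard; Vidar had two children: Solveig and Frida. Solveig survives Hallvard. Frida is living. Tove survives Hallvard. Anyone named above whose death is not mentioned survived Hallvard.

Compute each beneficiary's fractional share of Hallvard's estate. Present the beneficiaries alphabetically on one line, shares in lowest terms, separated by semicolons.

Neither parent survives and there are no descendants, so the estate passes to Hallvard's siblings and their issue per stirpes.
The estate is divided into 5 equal shares of 1/5 among Gudrun, Vidar, Tove, Trygve, Dagny.
Gudrun is living and takes 1/5.
Vidar predeceased; the 1/5 allotted to Vidar's branch passes to Vidar's issue by representation.
The 1/5 is divided into 2 equal shares of 1/10 among Solveig, Frida.
Solveig is living and takes 1/10.
Frida is living and takes 1/10.
Tove is living and takes 1/5.
Trygve is living and takes 1/5.
Dagny is living and takes 1/5.

Dagny 1/5; Frida 1/10; Gudrun 1/5; Solveig 1/10; Tove 1/5; Trygve 1/5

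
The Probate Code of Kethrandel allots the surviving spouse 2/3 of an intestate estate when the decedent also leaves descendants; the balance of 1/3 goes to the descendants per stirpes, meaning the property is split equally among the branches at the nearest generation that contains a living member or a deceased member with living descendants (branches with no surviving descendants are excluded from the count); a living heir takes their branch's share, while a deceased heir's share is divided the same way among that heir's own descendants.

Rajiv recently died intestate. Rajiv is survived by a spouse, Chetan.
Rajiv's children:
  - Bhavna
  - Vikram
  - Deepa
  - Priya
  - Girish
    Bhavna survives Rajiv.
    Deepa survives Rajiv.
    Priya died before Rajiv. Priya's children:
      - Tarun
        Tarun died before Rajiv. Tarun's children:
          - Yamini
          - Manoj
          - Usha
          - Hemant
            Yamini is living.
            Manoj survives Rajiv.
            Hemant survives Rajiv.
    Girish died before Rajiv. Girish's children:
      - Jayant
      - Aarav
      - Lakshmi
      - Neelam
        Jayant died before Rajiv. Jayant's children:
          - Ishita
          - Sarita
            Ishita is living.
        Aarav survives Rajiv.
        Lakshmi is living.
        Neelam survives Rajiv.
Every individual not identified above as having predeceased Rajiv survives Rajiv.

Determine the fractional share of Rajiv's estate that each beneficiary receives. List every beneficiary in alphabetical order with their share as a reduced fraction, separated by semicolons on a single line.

Chetan, as surviving spouse, takes 2/3.
The remaining 1/3 passes to Rajiv's descendants per stirpes.
The 1/3 is divided into 5 equal shares of 1/15 among Bhavna, Vikram, Deepa, Priya, Girish.
Bhavna is living and takes 1/15.
Vikram is living and takes 1/15.
Deepa is living and takes 1/15.
Priya predeceased; the 1/15 allotted to Priya's branch passes to Priya's issue by representation.
Tarun's line is the sole branch at this level, so the full 1/15 passes to Tarun's issue by representation.
The 1/15 is divided into 4 equal shares of 1/60 among Yamini, Manoj, Usha, Hemant.
Yamini is living and takes 1/60.
Manoj is living and takes 1/60.
Usha is living and takes 1/60.
Hemant is living and takes 1/60.
Girish predeceased; the 1/15 allotted to Girish's branch passes to Girish's issue by representation.
The 1/15 is divided into 4 equal shares of 1/60 among Jayant, Aarav, Lakshmi, Neelam.
Jayant predeceased; the 1/60 allotted to Jayant's branch passes to Jayant's issue by representation.
The 1/60 is divided into 2 equal shares of 1/120 among Ishita, Sarita.
Ishita is living and takes 1/120.
Sarita is living and takes 1/120.
Aarav is living and takes 1/60.
Lakshmi is living and takes 1/60.
Neelam is living and takes 1/60.

Aarav 1/60; Bhavna 1/15; Chetan 2/3; Deepa 1/15; Hemant 1/60; Ishita 1/120; Lakshmi 1/60; Manoj 1/60; Neelam 1/60; Sarita 1/120; Usha 1/60; Vikram 1/15; Yamini 1/60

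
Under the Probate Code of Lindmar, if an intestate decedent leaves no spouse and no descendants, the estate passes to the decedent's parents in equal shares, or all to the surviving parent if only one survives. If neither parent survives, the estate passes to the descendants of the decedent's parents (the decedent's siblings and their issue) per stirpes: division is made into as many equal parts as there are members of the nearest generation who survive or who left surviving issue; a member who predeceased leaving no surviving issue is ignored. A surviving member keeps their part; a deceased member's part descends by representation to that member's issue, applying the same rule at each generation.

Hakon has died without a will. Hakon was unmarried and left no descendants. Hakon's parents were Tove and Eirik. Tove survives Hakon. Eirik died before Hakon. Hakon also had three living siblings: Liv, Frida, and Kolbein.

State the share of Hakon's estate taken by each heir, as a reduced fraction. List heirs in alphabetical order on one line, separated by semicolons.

Only one parent, Tove, survives, so Tove takes the entire estate. The siblings take nothing because a surviving parent has priority.

Tove 1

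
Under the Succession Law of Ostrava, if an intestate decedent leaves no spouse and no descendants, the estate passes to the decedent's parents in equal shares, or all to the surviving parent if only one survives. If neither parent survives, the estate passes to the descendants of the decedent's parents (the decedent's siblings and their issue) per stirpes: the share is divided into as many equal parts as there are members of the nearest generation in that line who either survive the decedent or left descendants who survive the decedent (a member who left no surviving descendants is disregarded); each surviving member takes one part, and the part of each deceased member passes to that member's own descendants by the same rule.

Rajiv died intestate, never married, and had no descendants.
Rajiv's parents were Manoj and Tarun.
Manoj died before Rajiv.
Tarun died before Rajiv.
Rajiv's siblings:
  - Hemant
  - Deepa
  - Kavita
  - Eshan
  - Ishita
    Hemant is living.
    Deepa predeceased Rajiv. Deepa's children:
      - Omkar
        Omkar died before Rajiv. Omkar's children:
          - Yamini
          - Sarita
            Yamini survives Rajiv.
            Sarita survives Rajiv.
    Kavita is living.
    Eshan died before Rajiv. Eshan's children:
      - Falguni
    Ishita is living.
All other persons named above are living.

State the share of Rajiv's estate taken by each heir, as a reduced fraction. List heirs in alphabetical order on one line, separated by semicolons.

Falguni 1/5; Hemant 1/5; Ishita 1/5; Kavita 1/5; Sarita 1/10; Yamini 1/10

Neither parent survives and there are no descendants, so the estate passes to Rajiv's siblings and their issue per stirpes.
The estate is divided into 5 equal shares of 1/5 among Hemant, Deepa, Kavita, Eshan, Ishita.
Hemant is living and takes 1/5.
Deepa predeceased; the 1/5 allotted to Deepa's branch passes to Deepa's issue by representation.
Omkar's line is the sole branch at this level, so the full 1/5 passes to Omkar's issue by representation.
The 1/5 is divided into 2 equal shares of 1/10 among Yamini, Sarita.
Yamini is living and takes 1/10.
Sarita is living and takes 1/10.
Kavita is living and takes 1/5.
Eshan predeceased; the 1/5 allotted to Eshan's branch passes to Eshan's issue by representation.
Falguni is the sole taker at this level and receives the full 1/5.
Ishita is living and takes 1/5.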